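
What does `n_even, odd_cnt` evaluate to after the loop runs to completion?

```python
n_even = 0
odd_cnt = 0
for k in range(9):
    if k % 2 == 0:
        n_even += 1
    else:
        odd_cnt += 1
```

Let's trace through this code step by step.

Initialize: n_even = 0
Initialize: odd_cnt = 0
Entering loop: for k in range(9):
After iteration 1: k = 0, n_even = 1, odd_cnt = 0
After iteration 2: k = 1, n_even = 1, odd_cnt = 1
After iteration 3: k = 2, n_even = 2, odd_cnt = 1
After iteration 4: k = 3, n_even = 2, odd_cnt = 2
After iteration 5: k = 4, n_even = 3, odd_cnt = 2
After iteration 6: k = 5, n_even = 3, odd_cnt = 3
After iteration 7: k = 6, n_even = 4, odd_cnt = 3
After iteration 8: k = 7, n_even = 4, odd_cnt = 4
After iteration 9: k = 8, n_even = 5, odd_cnt = 4
Loop ends.

Final answer: 5, 4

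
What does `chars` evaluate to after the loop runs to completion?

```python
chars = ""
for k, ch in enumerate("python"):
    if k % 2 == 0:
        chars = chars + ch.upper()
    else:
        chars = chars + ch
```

Let's trace through this code step by step.

Initialize: chars = ''
Entering loop: for k, ch in enumerate("python"):
After iteration 1: k = 0, ch = 'p', chars = 'P'
After iteration 2: k = 1, ch = 'y', chars = 'Py'
After iteration 3: k = 2, ch = 't', chars = 'PyT'
After iteration 4: k = 3, ch = 'h', chars = 'PyTh'
After iteration 5: k = 4, ch = 'o', chars = 'PyThO'
After iteration 6: k = 5, ch = 'n', chars = 'PyThOn'
Loop ends.

Final answer: 'PyThOn'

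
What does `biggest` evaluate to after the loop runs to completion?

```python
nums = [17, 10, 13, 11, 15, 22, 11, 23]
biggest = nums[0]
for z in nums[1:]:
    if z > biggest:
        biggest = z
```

Let's trace through this code step by step.

Initialize: nums = [17, 10, 13, 11, 15, 22, 11, 23]
Initialize: biggest = 17
Entering loop: for z in nums[1:]:
After iteration 1: z = 10, biggest = 17
After iteration 2: z = 13, biggest = 17
After iteration 3: z = 11, biggest = 17
After iteration 4: z = 15, biggest = 17
After iteration 5: z = 22, biggest = 22
After iteration 6: z = 11, biggest = 22
After iteration 7: z = 23, biggest = 23
Loop ends.

Final answer: 23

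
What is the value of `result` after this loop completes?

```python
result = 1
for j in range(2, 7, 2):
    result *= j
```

Let's trace through this code step by step.

Initialize: result = 1
Entering loop: for j in range(2, 7, 2):
After iteration 1: j = 2, result = 2
After iteration 2: j = 4, result = 8
After iteration 3: j = 6, result = 48
Loop ends.

Final answer: 48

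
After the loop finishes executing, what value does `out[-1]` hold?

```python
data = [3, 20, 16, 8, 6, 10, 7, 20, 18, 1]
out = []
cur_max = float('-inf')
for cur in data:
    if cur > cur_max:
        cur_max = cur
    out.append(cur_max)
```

Let's trace through this code step by step.

Initialize: data = [3, 20, 16, 8, 6, 10, 7, 20, 18, 1]
Initialize: out = []
Initialize: cur_max = -inf
Entering loop: for cur in data:
After iteration 1: cur = 3, out = [3], cur_max = 3
After iteration 2: cur = 20, out = [3, 20], cur_max = 20
After iteration 3: cur = 16, out = [3, 20, 20], cur_max = 20
After iteration 4: cur = 8, out = [3, 20, 20, 20], cur_max = 20
After iteration 5: cur = 6, out = [3, 20, 20, 20, 20], cur_max = 20
After iteration 6: cur = 10, out = [3, 20, 20, 20, 20, 20], cur_max = 20
After iteration 7: cur = 7, out = [3, 20, 20, 20, 20, 20, 20], cur_max = 20
After iteration 8: cur = 20, out = [3, 20, 20, 20, 20, 20, 20, 20], cur_max = 20
After iteration 9: cur = 18, out = [3, 20, 20, 20, 20, 20, 20, 20, 20], cur_max = 20
After iteration 10: cur = 1, out = [3, 20, 20, 20, 20, 20, 20, 20, 20, 20], cur_max = 20
Loop ends.
out[-1] = 20

Final answer: 20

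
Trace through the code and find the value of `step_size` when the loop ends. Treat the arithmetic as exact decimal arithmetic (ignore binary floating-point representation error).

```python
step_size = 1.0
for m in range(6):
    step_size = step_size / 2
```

Let's trace through this code step by step.

Initialize: step_size = 1.0
Entering loop: for m in range(6):
After iteration 1: m = 0, step_size = 0.5
After iteration 2: m = 1, step_size = 0.25
After iteration 3: m = 2, step_size = 0.125
After iteration 4: m = 3, step_size = 0.0625
After iteration 5: m = 4, step_size = 0.03125
After iteration 6: m = 5, step_size = 0.015625
Loop ends.

Final answer: 0.015625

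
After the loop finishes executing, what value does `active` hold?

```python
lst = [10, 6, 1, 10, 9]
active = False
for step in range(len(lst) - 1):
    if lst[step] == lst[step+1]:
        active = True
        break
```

Let's trace through this code step by step.

Initialize: lst = [10, 6, 1, 10, 9]
Initialize: active = False
Entering loop: for step in range(len(lst) - 1):
After iteration 1: step = 0, active = False
After iteration 2: step = 1, active = False
After iteration 3: step = 2, active = False
After iteration 4: step = 3, active = False
Loop ends.

Final answer: False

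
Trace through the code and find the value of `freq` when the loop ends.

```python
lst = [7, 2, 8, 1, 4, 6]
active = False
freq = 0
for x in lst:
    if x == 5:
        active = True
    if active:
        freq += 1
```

Let's trace through this code step by step.

Initialize: lst = [7, 2, 8, 1, 4, 6]
Initialize: active = False
Initialize: freq = 0
Entering loop: for x in lst:
After iteration 1: x = 7, freq = 0
After iteration 2: x = 2, freq = 0
After iteration 3: x = 8, freq = 0
After iteration 4: x = 1, freq = 0
After iteration 5: x = 4, freq = 0
After iteration 6: x = 6, freq = 0
Loop ends.

Final answer: 0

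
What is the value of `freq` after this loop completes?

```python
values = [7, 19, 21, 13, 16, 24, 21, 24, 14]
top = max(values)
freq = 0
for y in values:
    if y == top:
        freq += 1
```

Let's trace through this code step by step.

Initialize: values = [7, 19, 21, 13, 16, 24, 21, 24, 14]
Initialize: top = 24
Initialize: freq = 0
Entering loop: for y in values:
After iteration 1: y = 7, freq = 0
After iteration 2: y = 19, freq = 0
After iteration 3: y = 21, freq = 0
After iteration 4: y = 13, freq = 0
After iteration 5: y = 16, freq = 0
After iteration 6: y = 24, freq = 1
After iteration 7: y = 21, freq = 1
After iteration 8: y = 24, freq = 2
After iteration 9: y = 14, freq = 2
Loop ends.

Final answer: 2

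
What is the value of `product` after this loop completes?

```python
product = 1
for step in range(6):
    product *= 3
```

Let's trace through this code step by step.

Initialize: product = 1
Entering loop: for step in range(6):
After iteration 1: step = 0, product = 3
After iteration 2: step = 1, product = 9
After iteration 3: step = 2, product = 27
After iteration 4: step = 3, product = 81
After iteration 5: step = 4, product = 243
After iteration 6: step = 5, product = 729
Loop ends.

Final answer: 729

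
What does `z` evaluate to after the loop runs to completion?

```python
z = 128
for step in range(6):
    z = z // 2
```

Let's trace through this code step by step.

Initialize: z = 128
Entering loop: for step in range(6):
After iteration 1: step = 0, z = 64
After iteration 2: step = 1, z = 32
After iteration 3: step = 2, z = 16
After iteration 4: step = 3, z = 8
After iteration 5: step = 4, z = 4
After iteration 6: step = 5, z = 2
Loop ends.

Final answer: 2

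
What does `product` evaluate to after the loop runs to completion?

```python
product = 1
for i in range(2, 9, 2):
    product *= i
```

Let's trace through this code step by step.

Initialize: product = 1
Entering loop: for i in range(2, 9, 2):
After iteration 1: i = 2, product = 2
After iteration 2: i = 4, product = 8
After iteration 3: i = 6, product = 48
After iteration 4: i = 8, product = 384
Loop ends.

Final answer: 384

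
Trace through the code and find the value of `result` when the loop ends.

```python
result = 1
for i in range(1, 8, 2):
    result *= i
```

Let's trace through this code step by step.

Initialize: result = 1
Entering loop: for i in range(1, 8, 2):
After iteration 1: i = 1, result = 1
After iteration 2: i = 3, result = 3
After iteration 3: i = 5, result = 15
After iteration 4: i = 7, result = 105
Loop ends.

Final answer: 105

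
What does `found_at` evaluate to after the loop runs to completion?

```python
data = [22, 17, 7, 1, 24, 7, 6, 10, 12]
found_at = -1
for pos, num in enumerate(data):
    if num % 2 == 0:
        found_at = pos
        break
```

Let's trace through this code step by step.

Initialize: data = [22, 17, 7, 1, 24, 7, 6, 10, 12]
Initialize: found_at = -1
Entering loop: for pos, num in enumerate(data):
After iteration 1: pos = 0, num = 22, found_at = 0
Loop ends.

Final answer: 0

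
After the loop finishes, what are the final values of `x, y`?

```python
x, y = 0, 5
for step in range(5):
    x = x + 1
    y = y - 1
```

Let's trace through this code step by step.

Initialize: x = 0
Initialize: y = 5
Entering loop: for step in range(5):
After iteration 1: step = 0, x = 1, y = 4
After iteration 2: step = 1, x = 2, y = 3
After iteration 3: step = 2, x = 3, y = 2
After iteration 4: step = 3, x = 4, y = 1
After iteration 5: step = 4, x = 5, y = 0
Loop ends.

Final answer: 5, 0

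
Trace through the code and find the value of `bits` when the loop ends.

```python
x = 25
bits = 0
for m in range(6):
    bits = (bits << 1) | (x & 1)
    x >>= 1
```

Let's trace through this code step by step.

Initialize: x = 25
Initialize: bits = 0
Entering loop: for m in range(6):
After iteration 1: m = 0, x = 12, bits = 1
After iteration 2: m = 1, x = 6, bits = 2
After iteration 3: m = 2, x = 3, bits = 4
After iteration 4: m = 3, x = 1, bits = 9
After iteration 5: m = 4, x = 0, bits = 19
After iteration 6: m = 5, x = 0, bits = 38
Loop ends.

Final answer: 38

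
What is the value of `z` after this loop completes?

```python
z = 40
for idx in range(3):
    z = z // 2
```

Let's trace through this code step by step.

Initialize: z = 40
Entering loop: for idx in range(3):
After iteration 1: idx = 0, z = 20
After iteration 2: idx = 1, z = 10
After iteration 3: idx = 2, z = 5
Loop ends.

Final answer: 5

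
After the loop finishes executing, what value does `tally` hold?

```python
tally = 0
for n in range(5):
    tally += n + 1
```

Let's trace through this code step by step.

Initialize: tally = 0
Entering loop: for n in range(5):
After iteration 1: n = 0, tally = 1
After iteration 2: n = 1, tally = 3
After iteration 3: n = 2, tally = 6
After iteration 4: n = 3, tally = 10
After iteration 5: n = 4, tally = 15
Loop ends.

Final answer: 15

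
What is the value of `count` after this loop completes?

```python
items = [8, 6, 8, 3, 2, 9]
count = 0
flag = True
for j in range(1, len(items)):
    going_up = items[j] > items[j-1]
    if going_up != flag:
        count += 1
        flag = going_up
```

Let's trace through this code step by step.

Initialize: items = [8, 6, 8, 3, 2, 9]
Initialize: count = 0
Initialize: flag = True
Entering loop: for j in range(1, len(items)):
After iteration 1: j = 1, count = 1, flag = False, going_up = False
After iteration 2: j = 2, count = 2, flag = True, going_up = True
After iteration 3: j = 3, count = 3, flag = False, going_up = False
After iteration 4: j = 4, count = 3, flag = False, going_up = False
After iteration 5: j = 5, count = 4, flag = True, going_up = True
Loop ends.

Final answer: 4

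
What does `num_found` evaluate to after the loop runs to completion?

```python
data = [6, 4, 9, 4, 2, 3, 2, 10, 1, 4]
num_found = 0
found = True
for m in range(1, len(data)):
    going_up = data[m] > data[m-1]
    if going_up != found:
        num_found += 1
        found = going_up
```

Let's trace through this code step by step.

Initialize: data = [6, 4, 9, 4, 2, 3, 2, 10, 1, 4]
Initialize: num_found = 0
Initialize: found = True
Entering loop: for m in range(1, len(data)):
After iteration 1: m = 1, num_found = 1, found = False, going_up = False
After iteration 2: m = 2, num_found = 2, found = True, going_up = True
After iteration 3: m = 3, num_found = 3, found = False, going_up = False
After iteration 4: m = 4, num_found = 3, found = False, going_up = False
After iteration 5: m = 5, num_found = 4, found = True, going_up = True
After iteration 6: m = 6, num_found = 5, found = False, going_up = False
After iteration 7: m = 7, num_found = 6, found = True, going_up = True
After iteration 8: m = 8, num_found = 7, found = False, going_up = False
After iteration 9: m = 9, num_found = 8, found = True, going_up = True
Loop ends.

Final answer: 8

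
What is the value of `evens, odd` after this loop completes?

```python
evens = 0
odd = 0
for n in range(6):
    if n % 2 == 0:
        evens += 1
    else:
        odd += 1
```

Let's trace through this code step by step.

Initialize: evens = 0
Initialize: odd = 0
Entering loop: for n in range(6):
After iteration 1: n = 0, evens = 1, odd = 0
After iteration 2: n = 1, evens = 1, odd = 1
After iteration 3: n = 2, evens = 2, odd = 1
After iteration 4: n = 3, evens = 2, odd = 2
After iteration 5: n = 4, evens = 3, odd = 2
After iteration 6: n = 5, evens = 3, odd = 3
Loop ends.

Final answer: 3, 3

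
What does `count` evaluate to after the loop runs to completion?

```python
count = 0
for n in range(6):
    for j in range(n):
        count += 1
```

Let's trace through this code step by step.

Initialize: count = 0
Entering loop: for n in range(6):
After iteration 1: n = 0, count = 0
After iteration 2: n = 1, count = 1, j = 0
After iteration 3: n = 2, count = 3, j = 1
After iteration 4: n = 3, count = 6, j = 2
After iteration 5: n = 4, count = 10, j = 3
After iteration 6: n = 5, count = 15, j = 4
Loop ends.

Final answer: 15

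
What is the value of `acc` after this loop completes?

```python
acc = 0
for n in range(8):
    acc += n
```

Let's trace through this code step by step.

Initialize: acc = 0
Entering loop: for n in range(8):
After iteration 1: n = 0, acc = 0
After iteration 2: n = 1, acc = 1
After iteration 3: n = 2, acc = 3
After iteration 4: n = 3, acc = 6
After iteration 5: n = 4, acc = 10
After iteration 6: n = 5, acc = 15
After iteration 7: n = 6, acc = 21
After iteration 8: n = 7, acc = 28
Loop ends.

Final answer: 28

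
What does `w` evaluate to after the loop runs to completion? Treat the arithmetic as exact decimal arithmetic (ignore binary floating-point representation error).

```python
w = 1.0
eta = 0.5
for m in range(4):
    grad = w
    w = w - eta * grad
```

Let's trace through this code step by step.

Initialize: w = 1.0
Initialize: eta = 0.5
Entering loop: for m in range(4):
After iteration 1: m = 0, w = 0.5, grad = 1.0
After iteration 2: m = 1, w = 0.25, grad = 0.5
After iteration 3: m = 2, w = 0.125, grad = 0.25
After iteration 4: m = 3, w = 0.0625, grad = 0.125
Loop ends.

Final answer: 0.0625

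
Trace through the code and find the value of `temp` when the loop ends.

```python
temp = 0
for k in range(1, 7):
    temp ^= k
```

Let's trace through this code step by step.

Initialize: temp = 0
Entering loop: for k in range(1, 7):
After iteration 1: k = 1, temp = 1
After iteration 2: k = 2, temp = 3
After iteration 3: k = 3, temp = 0
After iteration 4: k = 4, temp = 4
After iteration 5: k = 5, temp = 1
After iteration 6: k = 6, temp = 7
Loop ends.

Final answer: 7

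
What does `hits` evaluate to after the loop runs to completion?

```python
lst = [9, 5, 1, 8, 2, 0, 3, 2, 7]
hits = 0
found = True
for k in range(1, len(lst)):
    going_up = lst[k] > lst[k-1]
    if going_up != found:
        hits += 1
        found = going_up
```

Let's trace through this code step by step.

Initialize: lst = [9, 5, 1, 8, 2, 0, 3, 2, 7]
Initialize: hits = 0
Initialize: found = True
Entering loop: for k in range(1, len(lst)):
After iteration 1: k = 1, hits = 1, found = False, going_up = False
After iteration 2: k = 2, hits = 1, found = False, going_up = False
After iteration 3: k = 3, hits = 2, found = True, going_up = True
After iteration 4: k = 4, hits = 3, found = False, going_up = False
After iteration 5: k = 5, hits = 3, found = False, going_up = False
After iteration 6: k = 6, hits = 4, found = True, going_up = True
After iteration 7: k = 7, hits = 5, found = False, going_up = False
After iteration 8: k = 8, hits = 6, found = True, going_up = True
Loop ends.

Final answer: 6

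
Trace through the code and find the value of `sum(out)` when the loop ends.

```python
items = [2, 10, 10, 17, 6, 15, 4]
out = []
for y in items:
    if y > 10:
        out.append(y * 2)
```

Let's trace through this code step by step.

Initialize: items = [2, 10, 10, 17, 6, 15, 4]
Initialize: out = []
Entering loop: for y in items:
After iteration 1: y = 2, out = []
After iteration 2: y = 10, out = []
After iteration 3: y = 10, out = []
After iteration 4: y = 17, out = [34]
After iteration 5: y = 6, out = [34]
After iteration 6: y = 15, out = [34, 30]
After iteration 7: y = 4, out = [34, 30]
Loop ends.
sum(out) = 64

Final answer: 64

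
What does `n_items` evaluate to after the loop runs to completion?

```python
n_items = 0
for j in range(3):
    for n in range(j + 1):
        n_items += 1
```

Let's trace through this code step by step.

Initialize: n_items = 0
Entering loop: for j in range(3):
After iteration 1: j = 0, n_items = 1, n = 0
After iteration 2: j = 1, n_items = 3, n = 1
After iteration 3: j = 2, n_items = 6, n = 2
Loop ends.

Final answer: 6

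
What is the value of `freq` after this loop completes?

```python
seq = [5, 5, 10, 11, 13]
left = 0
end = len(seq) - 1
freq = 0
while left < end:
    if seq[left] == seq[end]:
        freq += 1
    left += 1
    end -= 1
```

Let's trace through this code step by step.

Initialize: seq = [5, 5, 10, 11, 13]
Initialize: left = 0
Initialize: end = 4
Initialize: freq = 0
Entering loop: while left < end:
After iteration 1: left = 1, end = 3, freq = 0
After iteration 2: left = 2, end = 2, freq = 0
Loop ends.

Final answer: 0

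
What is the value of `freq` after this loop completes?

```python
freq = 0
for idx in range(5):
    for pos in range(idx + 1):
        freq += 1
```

Let's trace through this code step by step.

Initialize: freq = 0
Entering loop: for idx in range(5):
After iteration 1: idx = 0, freq = 1, pos = 0
After iteration 2: idx = 1, freq = 3, pos = 1
After iteration 3: idx = 2, freq = 6, pos = 2
After iteration 4: idx = 3, freq = 10, pos = 3
After iteration 5: idx = 4, freq = 15, pos = 4
Loop ends.

Final answer: 15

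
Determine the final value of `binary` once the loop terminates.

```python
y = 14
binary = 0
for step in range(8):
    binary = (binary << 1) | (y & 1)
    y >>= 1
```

Let's trace through this code step by step.

Initialize: y = 14
Initialize: binary = 0
Entering loop: for step in range(8):
After iteration 1: step = 0, y = 7, binary = 0
After iteration 2: step = 1, y = 3, binary = 1
After iteration 3: step = 2, y = 1, binary = 3
After iteration 4: step = 3, y = 0, binary = 7
After iteration 5: step = 4, y = 0, binary = 14
After iteration 6: step = 5, y = 0, binary = 28
After iteration 7: step = 6, y = 0, binary = 56
After iteration 8: step = 7, y = 0, binary = 112
Loop ends.

Final answer: 112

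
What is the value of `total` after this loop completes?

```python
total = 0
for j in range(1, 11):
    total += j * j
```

Let's trace through this code step by step.

Initialize: total = 0
Entering loop: for j in range(1, 11):
After iteration 1: j = 1, total = 1
After iteration 2: j = 2, total = 5
After iteration 3: j = 3, total = 14
After iteration 4: j = 4, total = 30
After iteration 5: j = 5, total = 55
After iteration 6: j = 6, total = 91
After iteration 7: j = 7, total = 140
After iteration 8: j = 8, total = 204
After iteration 9: j = 9, total = 285
After iteration 10: j = 10, total = 385
Loop ends.

Final answer: 385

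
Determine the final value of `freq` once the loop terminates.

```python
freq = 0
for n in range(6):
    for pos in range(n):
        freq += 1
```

Let's trace through this code step by step.

Initialize: freq = 0
Entering loop: for n in range(6):
After iteration 1: n = 0, freq = 0
After iteration 2: n = 1, freq = 1, pos = 0
After iteration 3: n = 2, freq = 3, pos = 1
After iteration 4: n = 3, freq = 6, pos = 2
After iteration 5: n = 4, freq = 10, pos = 3
After iteration 6: n = 5, freq = 15, pos = 4
Loop ends.

Final answer: 15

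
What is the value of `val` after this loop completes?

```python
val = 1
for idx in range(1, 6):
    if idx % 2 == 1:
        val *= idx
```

Let's trace through this code step by step.

Initialize: val = 1
Entering loop: for idx in range(1, 6):
After iteration 1: idx = 1, val = 1
After iteration 2: idx = 2, val = 1
After iteration 3: idx = 3, val = 3
After iteration 4: idx = 4, val = 3
After iteration 5: idx = 5, val = 15
Loop ends.

Final answer: 15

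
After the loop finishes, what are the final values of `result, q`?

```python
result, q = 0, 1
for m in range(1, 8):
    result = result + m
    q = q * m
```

Let's trace through this code step by step.

Initialize: result = 0
Initialize: q = 1
Entering loop: for m in range(1, 8):
After iteration 1: m = 1, result = 1, q = 1
After iteration 2: m = 2, result = 3, q = 2
After iteration 3: m = 3, result = 6, q = 6
After iteration 4: m = 4, result = 10, q = 24
After iteration 5: m = 5, result = 15, q = 120
After iteration 6: m = 6, result = 21, q = 720
After iteration 7: m = 7, result = 28, q = 5040
Loop ends.

Final answer: 28, 5040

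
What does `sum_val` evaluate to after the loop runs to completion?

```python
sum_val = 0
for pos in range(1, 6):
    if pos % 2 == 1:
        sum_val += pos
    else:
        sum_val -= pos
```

Let's trace through this code step by step.

Initialize: sum_val = 0
Entering loop: for pos in range(1, 6):
After iteration 1: pos = 1, sum_val = 1
After iteration 2: pos = 2, sum_val = -1
After iteration 3: pos = 3, sum_val = 2
After iteration 4: pos = 4, sum_val = -2
After iteration 5: pos = 5, sum_val = 3
Loop ends.

Final answer: 3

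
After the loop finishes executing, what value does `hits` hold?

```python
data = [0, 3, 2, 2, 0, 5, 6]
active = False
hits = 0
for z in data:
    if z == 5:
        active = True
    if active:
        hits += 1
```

Let's trace through this code step by step.

Initialize: data = [0, 3, 2, 2, 0, 5, 6]
Initialize: active = False
Initialize: hits = 0
Entering loop: for z in data:
After iteration 1: z = 0, active = False, hits = 0
After iteration 2: z = 3, active = False, hits = 0
After iteration 3: z = 2, active = False, hits = 0
After iteration 4: z = 2, active = False, hits = 0
After iteration 5: z = 0, active = False, hits = 0
After iteration 6: z = 5, active = True, hits = 1
After iteration 7: z = 6, active = True, hits = 2
Loop ends.

Final answer: 2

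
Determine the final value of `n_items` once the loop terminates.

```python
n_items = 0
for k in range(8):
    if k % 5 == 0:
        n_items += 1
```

Let's trace through this code step by step.

Initialize: n_items = 0
Entering loop: for k in range(8):
After iteration 1: k = 0, n_items = 1
After iteration 2: k = 1, n_items = 1
After iteration 3: k = 2, n_items = 1
After iteration 4: k = 3, n_items = 1
After iteration 5: k = 4, n_items = 1
After iteration 6: k = 5, n_items = 2
After iteration 7: k = 6, n_items = 2
After iteration 8: k = 7, n_items = 2
Loop ends.

Final answer: 2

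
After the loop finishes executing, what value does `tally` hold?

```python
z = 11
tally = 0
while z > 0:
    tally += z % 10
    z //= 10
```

Let's trace through this code step by step.

Initialize: z = 11
Initialize: tally = 0
Entering loop: while z > 0:
After iteration 1: z = 1, tally = 1
After iteration 2: z = 0, tally = 2
Loop ends.

Final answer: 2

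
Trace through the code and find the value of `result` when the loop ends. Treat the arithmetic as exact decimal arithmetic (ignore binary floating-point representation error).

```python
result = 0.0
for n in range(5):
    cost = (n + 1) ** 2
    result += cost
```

Let's trace through this code step by step.

Initialize: result = 0.0
Entering loop: for n in range(5):
After iteration 1: n = 0, result = 1.0, cost = 1
After iteration 2: n = 1, result = 5.0, cost = 4
After iteration 3: n = 2, result = 14.0, cost = 9
After iteration 4: n = 3, result = 30.0, cost = 16
After iteration 5: n = 4, result = 55.0, cost = 25
Loop ends.

Final answer: 55.0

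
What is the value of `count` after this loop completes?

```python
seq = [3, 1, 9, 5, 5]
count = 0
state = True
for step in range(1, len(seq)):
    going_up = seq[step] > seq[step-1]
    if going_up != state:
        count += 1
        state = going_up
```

Let's trace through this code step by step.

Initialize: seq = [3, 1, 9, 5, 5]
Initialize: count = 0
Initialize: state = True
Entering loop: for step in range(1, len(seq)):
After iteration 1: step = 1, count = 1, state = False, going_up = False
After iteration 2: step = 2, count = 2, state = True, going_up = True
After iteration 3: step = 3, count = 3, state = False, going_up = False
After iteration 4: step = 4, count = 3, state = False, going_up = False
Loop ends.

Final answer: 3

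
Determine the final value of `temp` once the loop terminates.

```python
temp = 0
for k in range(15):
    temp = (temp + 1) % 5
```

Let's trace through this code step by step.

Initialize: temp = 0
Entering loop: for k in range(15):
After iteration 1: k = 0, temp = 1
After iteration 2: k = 1, temp = 2
After iteration 3: k = 2, temp = 3
After iteration 4: k = 3, temp = 4
After iteration 5: k = 4, temp = 0
After iteration 6: k = 5, temp = 1
After iteration 7: k = 6, temp = 2
After iteration 8: k = 7, temp = 3
After iteration 9: k = 8, temp = 4
After iteration 10: k = 9, temp = 0
After iteration 11: k = 10, temp = 1
After iteration 12: k = 11, temp = 2
After iteration 13: k = 12, temp = 3
After iteration 14: k = 13, temp = 4
After iteration 15: k = 14, temp = 0
Loop ends.

Final answer: 0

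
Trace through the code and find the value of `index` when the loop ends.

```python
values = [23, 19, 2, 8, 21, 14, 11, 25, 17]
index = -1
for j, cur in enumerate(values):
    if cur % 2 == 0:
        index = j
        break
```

Let's trace through this code step by step.

Initialize: values = [23, 19, 2, 8, 21, 14, 11, 25, 17]
Initialize: index = -1
Entering loop: for j, cur in enumerate(values):
After iteration 1: j = 0, cur = 23, index = -1
After iteration 2: j = 1, cur = 19, index = -1
After iteration 3: j = 2, cur = 2, index = 2
Loop ends.

Final answer: 2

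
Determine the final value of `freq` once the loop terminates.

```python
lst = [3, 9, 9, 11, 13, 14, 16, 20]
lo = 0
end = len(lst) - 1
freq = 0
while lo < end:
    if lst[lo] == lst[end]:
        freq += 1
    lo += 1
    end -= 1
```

Let's trace through this code step by step.

Initialize: lst = [3, 9, 9, 11, 13, 14, 16, 20]
Initialize: lo = 0
Initialize: end = 7
Initialize: freq = 0
Entering loop: while lo < end:
After iteration 1: lo = 1, end = 6, freq = 0
After iteration 2: lo = 2, end = 5, freq = 0
After iteration 3: lo = 3, end = 4, freq = 0
After iteration 4: lo = 4, end = 3, freq = 0
Loop ends.

Final answer: 0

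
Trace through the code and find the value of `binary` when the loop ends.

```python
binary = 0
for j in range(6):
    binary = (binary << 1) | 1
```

Let's trace through this code step by step.

Initialize: binary = 0
Entering loop: for j in range(6):
After iteration 1: j = 0, binary = 1
After iteration 2: j = 1, binary = 3
After iteration 3: j = 2, binary = 7
After iteration 4: j = 3, binary = 15
After iteration 5: j = 4, binary = 31
After iteration 6: j = 5, binary = 63
Loop ends.

Final answer: 63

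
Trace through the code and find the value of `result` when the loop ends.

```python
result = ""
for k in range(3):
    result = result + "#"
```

Let's trace through this code step by step.

Initialize: result = ''
Entering loop: for k in range(3):
After iteration 1: k = 0, result = '#'
After iteration 2: k = 1, result = '##'
After iteration 3: k = 2, result = '###'
Loop ends.

Final answer: '###'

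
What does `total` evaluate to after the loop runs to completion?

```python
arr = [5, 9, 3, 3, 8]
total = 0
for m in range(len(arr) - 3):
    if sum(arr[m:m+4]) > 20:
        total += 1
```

Let's trace through this code step by step.

Initialize: arr = [5, 9, 3, 3, 8]
Initialize: total = 0
Entering loop: for m in range(len(arr) - 3):
After iteration 1: m = 0, total = 0
After iteration 2: m = 1, total = 1
Loop ends.

Final answer: 1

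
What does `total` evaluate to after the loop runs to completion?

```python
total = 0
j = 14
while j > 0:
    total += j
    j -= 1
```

Let's trace through this code step by step.

Initialize: total = 0
Initialize: j = 14
Entering loop: while j > 0:
After iteration 1: total = 14, j = 13
After iteration 2: total = 27, j = 12
After iteration 3: total = 39, j = 11
After iteration 4: total = 50, j = 10
After iteration 5: total = 60, j = 9
After iteration 6: total = 69, j = 8
After iteration 7: total = 77, j = 7
After iteration 8: total = 84, j = 6
After iteration 9: total = 90, j = 5
After iteration 10: total = 95, j = 4
After iteration 11: total = 99, j = 3
After iteration 12: total = 102, j = 2
After iteration 13: total = 104, j = 1
After iteration 14: total = 105, j = 0
Loop ends.

Final answer: 105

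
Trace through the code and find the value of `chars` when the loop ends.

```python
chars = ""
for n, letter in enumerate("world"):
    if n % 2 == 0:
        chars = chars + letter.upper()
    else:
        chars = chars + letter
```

Let's trace through this code step by step.

Initialize: chars = ''
Entering loop: for n, letter in enumerate("world"):
After iteration 1: n = 0, letter = 'w', chars = 'W'
After iteration 2: n = 1, letter = 'o', chars = 'Wo'
After iteration 3: n = 2, letter = 'r', chars = 'WoR'
After iteration 4: n = 3, letter = 'l', chars = 'WoRl'
After iteration 5: n = 4, letter = 'd', chars = 'WoRlD'
Loop ends.

Final answer: 'WoRlD'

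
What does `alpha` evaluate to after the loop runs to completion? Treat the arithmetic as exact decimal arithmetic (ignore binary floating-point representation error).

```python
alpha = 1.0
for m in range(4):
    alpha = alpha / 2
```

Let's trace through this code step by step.

Initialize: alpha = 1.0
Entering loop: for m in range(4):
After iteration 1: m = 0, alpha = 0.5
After iteration 2: m = 1, alpha = 0.25
After iteration 3: m = 2, alpha = 0.125
After iteration 4: m = 3, alpha = 0.0625
Loop ends.

Final answer: 0.0625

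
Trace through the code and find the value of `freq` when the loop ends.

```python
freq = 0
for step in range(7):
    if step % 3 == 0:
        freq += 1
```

Let's trace through this code step by step.

Initialize: freq = 0
Entering loop: for step in range(7):
After iteration 1: step = 0, freq = 1
After iteration 2: step = 1, freq = 1
After iteration 3: step = 2, freq = 1
After iteration 4: step = 3, freq = 2
After iteration 5: step = 4, freq = 2
After iteration 6: step = 5, freq = 2
After iteration 7: step = 6, freq = 3
Loop ends.

Final answer: 3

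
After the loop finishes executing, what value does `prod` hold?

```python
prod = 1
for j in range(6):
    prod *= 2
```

Let's trace through this code step by step.

Initialize: prod = 1
Entering loop: for j in range(6):
After iteration 1: j = 0, prod = 2
After iteration 2: j = 1, prod = 4
After iteration 3: j = 2, prod = 8
After iteration 4: j = 3, prod = 16
After iteration 5: j = 4, prod = 32
After iteration 6: j = 5, prod = 64
Loop ends.

Final answer: 64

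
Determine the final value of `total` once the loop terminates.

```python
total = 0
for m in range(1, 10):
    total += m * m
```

Let's trace through this code step by step.

Initialize: total = 0
Entering loop: for m in range(1, 10):
After iteration 1: m = 1, total = 1
After iteration 2: m = 2, total = 5
After iteration 3: m = 3, total = 14
After iteration 4: m = 4, total = 30
After iteration 5: m = 5, total = 55
After iteration 6: m = 6, total = 91
After iteration 7: m = 7, total = 140
After iteration 8: m = 8, total = 204
After iteration 9: m = 9, total = 285
Loop ends.

Final answer: 285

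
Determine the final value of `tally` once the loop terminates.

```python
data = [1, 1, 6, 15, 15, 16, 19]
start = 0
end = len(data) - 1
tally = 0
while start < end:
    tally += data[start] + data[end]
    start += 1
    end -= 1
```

Let's trace through this code step by step.

Initialize: data = [1, 1, 6, 15, 15, 16, 19]
Initialize: start = 0
Initialize: end = 6
Initialize: tally = 0
Entering loop: while start < end:
After iteration 1: start = 1, end = 5, tally = 20
After iteration 2: start = 2, end = 4, tally = 37
After iteration 3: start = 3, end = 3, tally = 58
Loop ends.

Final answer: 58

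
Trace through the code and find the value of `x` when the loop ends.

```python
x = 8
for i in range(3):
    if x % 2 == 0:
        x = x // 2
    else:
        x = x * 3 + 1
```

Let's trace through this code step by step.

Initialize: x = 8
Entering loop: for i in range(3):
After iteration 1: i = 0, x = 4
After iteration 2: i = 1, x = 2
After iteration 3: i = 2, x = 1
Loop ends.

Final answer: 1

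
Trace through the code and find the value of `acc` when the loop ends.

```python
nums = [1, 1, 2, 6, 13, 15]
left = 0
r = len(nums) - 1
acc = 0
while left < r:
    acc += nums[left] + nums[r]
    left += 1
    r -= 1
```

Let's trace through this code step by step.

Initialize: nums = [1, 1, 2, 6, 13, 15]
Initialize: left = 0
Initialize: r = 5
Initialize: acc = 0
Entering loop: while left < r:
After iteration 1: left = 1, r = 4, acc = 16
After iteration 2: left = 2, r = 3, acc = 30
After iteration 3: left = 3, r = 2, acc = 38
Loop ends.

Final answer: 38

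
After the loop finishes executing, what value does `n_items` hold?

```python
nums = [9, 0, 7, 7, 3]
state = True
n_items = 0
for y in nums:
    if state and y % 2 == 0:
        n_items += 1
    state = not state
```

Let's trace through this code step by step.

Initialize: nums = [9, 0, 7, 7, 3]
Initialize: state = True
Initialize: n_items = 0
Entering loop: for y in nums:
After iteration 1: y = 9, state = False, n_items = 0
After iteration 2: y = 0, state = True, n_items = 0
After iteration 3: y = 7, state = False, n_items = 0
After iteration 4: y = 7, state = True, n_items = 0
After iteration 5: y = 3, state = False, n_items = 0
Loop ends.

Final answer: 0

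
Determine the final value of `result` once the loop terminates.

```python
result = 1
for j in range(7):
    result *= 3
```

Let's trace through this code step by step.

Initialize: result = 1
Entering loop: for j in range(7):
After iteration 1: j = 0, result = 3
After iteration 2: j = 1, result = 9
After iteration 3: j = 2, result = 27
After iteration 4: j = 3, result = 81
After iteration 5: j = 4, result = 243
After iteration 6: j = 5, result = 729
After iteration 7: j = 6, result = 2187
Loop ends.

Final answer: 2187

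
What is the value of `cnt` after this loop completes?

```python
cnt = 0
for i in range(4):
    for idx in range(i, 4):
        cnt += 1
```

Let's trace through this code step by step.

Initialize: cnt = 0
Entering loop: for i in range(4):
After iteration 1: i = 0, cnt = 4
After iteration 2: i = 1, cnt = 7
After iteration 3: i = 2, cnt = 9
After iteration 4: i = 3, cnt = 10
Loop ends.

Final answer: 10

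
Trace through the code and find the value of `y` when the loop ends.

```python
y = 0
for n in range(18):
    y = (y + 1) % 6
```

Let's trace through this code step by step.

Initialize: y = 0
Entering loop: for n in range(18):
After iteration 1: n = 0, y = 1
After iteration 2: n = 1, y = 2
After iteration 3: n = 2, y = 3
After iteration 4: n = 3, y = 4
After iteration 5: n = 4, y = 5
After iteration 6: n = 5, y = 0
After iteration 7: n = 6, y = 1
After iteration 8: n = 7, y = 2
After iteration 9: n = 8, y = 3
After iteration 10: n = 9, y = 4
After iteration 11: n = 10, y = 5
After iteration 12: n = 11, y = 0
After iteration 13: n = 12, y = 1
After iteration 14: n = 13, y = 2
After iteration 15: n = 14, y = 3
After iteration 16: n = 15, y = 4
After iteration 17: n = 16, y = 5
After iteration 18: n = 17, y = 0
Loop ends.

Final answer: 0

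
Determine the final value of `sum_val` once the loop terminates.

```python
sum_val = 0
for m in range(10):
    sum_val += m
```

Let's trace through this code step by step.

Initialize: sum_val = 0
Entering loop: for m in range(10):
After iteration 1: m = 0, sum_val = 0
After iteration 2: m = 1, sum_val = 1
After iteration 3: m = 2, sum_val = 3
After iteration 4: m = 3, sum_val = 6
After iteration 5: m = 4, sum_val = 10
After iteration 6: m = 5, sum_val = 15
After iteration 7: m = 6, sum_val = 21
After iteration 8: m = 7, sum_val = 28
After iteration 9: m = 8, sum_val = 36
After iteration 10: m = 9, sum_val = 45
Loop ends.

Final answer: 45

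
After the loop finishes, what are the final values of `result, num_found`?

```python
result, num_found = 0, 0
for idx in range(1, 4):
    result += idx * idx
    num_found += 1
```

Let's trace through this code step by step.

Initialize: result = 0
Initialize: num_found = 0
Entering loop: for idx in range(1, 4):
After iteration 1: idx = 1, result = 1, num_found = 1
After iteration 2: idx = 2, result = 5, num_found = 2
After iteration 3: idx = 3, result = 14, num_found = 3
Loop ends.

Final answer: 14, 3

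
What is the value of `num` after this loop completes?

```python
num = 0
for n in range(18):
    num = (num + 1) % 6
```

Let's trace through this code step by step.

Initialize: num = 0
Entering loop: for n in range(18):
After iteration 1: n = 0, num = 1
After iteration 2: n = 1, num = 2
After iteration 3: n = 2, num = 3
After iteration 4: n = 3, num = 4
After iteration 5: n = 4, num = 5
After iteration 6: n = 5, num = 0
After iteration 7: n = 6, num = 1
After iteration 8: n = 7, num = 2
After iteration 9: n = 8, num = 3
After iteration 10: n = 9, num = 4
After iteration 11: n = 10, num = 5
After iteration 12: n = 11, num = 0
After iteration 13: n = 12, num = 1
After iteration 14: n = 13, num = 2
After iteration 15: n = 14, num = 3
After iteration 16: n = 15, num = 4
After iteration 17: n = 16, num = 5
After iteration 18: n = 17, num = 0
Loop ends.

Final answer: 0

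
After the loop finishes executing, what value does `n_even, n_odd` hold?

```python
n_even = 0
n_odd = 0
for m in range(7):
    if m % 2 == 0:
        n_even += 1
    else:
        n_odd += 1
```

Let's trace through this code step by step.

Initialize: n_even = 0
Initialize: n_odd = 0
Entering loop: for m in range(7):
After iteration 1: m = 0, n_even = 1, n_odd = 0
After iteration 2: m = 1, n_even = 1, n_odd = 1
After iteration 3: m = 2, n_even = 2, n_odd = 1
After iteration 4: m = 3, n_even = 2, n_odd = 2
After iteration 5: m = 4, n_even = 3, n_odd = 2
After iteration 6: m = 5, n_even = 3, n_odd = 3
After iteration 7: m = 6, n_even = 4, n_odd = 3
Loop ends.

Final answer: 4, 3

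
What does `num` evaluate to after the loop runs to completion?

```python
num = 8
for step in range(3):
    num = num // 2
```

Let's trace through this code step by step.

Initialize: num = 8
Entering loop: for step in range(3):
After iteration 1: step = 0, num = 4
After iteration 2: step = 1, num = 2
After iteration 3: step = 2, num = 1
Loop ends.

Final answer: 1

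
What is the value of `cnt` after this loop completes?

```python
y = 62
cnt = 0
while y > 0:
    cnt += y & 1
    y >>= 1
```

Let's trace through this code step by step.

Initialize: y = 62
Initialize: cnt = 0
Entering loop: while y > 0:
After iteration 1: y = 31, cnt = 0
After iteration 2: y = 15, cnt = 1
After iteration 3: y = 7, cnt = 2
After iteration 4: y = 3, cnt = 3
After iteration 5: y = 1, cnt = 4
After iteration 6: y = 0, cnt = 5
Loop ends.

Final answer: 5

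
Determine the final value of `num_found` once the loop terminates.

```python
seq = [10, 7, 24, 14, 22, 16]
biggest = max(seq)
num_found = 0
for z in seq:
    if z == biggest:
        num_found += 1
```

Let's trace through this code step by step.

Initialize: seq = [10, 7, 24, 14, 22, 16]
Initialize: biggest = 24
Initialize: num_found = 0
Entering loop: for z in seq:
After iteration 1: z = 10, num_found = 0
After iteration 2: z = 7, num_found = 0
After iteration 3: z = 24, num_found = 1
After iteration 4: z = 14, num_found = 1
After iteration 5: z = 22, num_found = 1
After iteration 6: z = 16, num_found = 1
Loop ends.

Final answer: 1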